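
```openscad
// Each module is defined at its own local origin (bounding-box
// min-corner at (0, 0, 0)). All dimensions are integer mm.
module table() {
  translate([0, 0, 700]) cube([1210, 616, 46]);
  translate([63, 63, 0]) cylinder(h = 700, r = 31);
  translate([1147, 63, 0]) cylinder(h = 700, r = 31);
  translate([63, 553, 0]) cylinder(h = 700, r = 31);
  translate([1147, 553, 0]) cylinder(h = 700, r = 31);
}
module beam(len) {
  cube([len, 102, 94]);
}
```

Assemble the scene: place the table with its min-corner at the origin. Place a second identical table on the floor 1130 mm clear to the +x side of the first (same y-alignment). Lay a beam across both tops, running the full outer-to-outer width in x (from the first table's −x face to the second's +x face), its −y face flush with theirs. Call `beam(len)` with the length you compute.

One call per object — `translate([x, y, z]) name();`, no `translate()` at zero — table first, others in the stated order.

table();
translate([2340, 0, 0]) table();
translate([0, 0, 746]) beam(3550);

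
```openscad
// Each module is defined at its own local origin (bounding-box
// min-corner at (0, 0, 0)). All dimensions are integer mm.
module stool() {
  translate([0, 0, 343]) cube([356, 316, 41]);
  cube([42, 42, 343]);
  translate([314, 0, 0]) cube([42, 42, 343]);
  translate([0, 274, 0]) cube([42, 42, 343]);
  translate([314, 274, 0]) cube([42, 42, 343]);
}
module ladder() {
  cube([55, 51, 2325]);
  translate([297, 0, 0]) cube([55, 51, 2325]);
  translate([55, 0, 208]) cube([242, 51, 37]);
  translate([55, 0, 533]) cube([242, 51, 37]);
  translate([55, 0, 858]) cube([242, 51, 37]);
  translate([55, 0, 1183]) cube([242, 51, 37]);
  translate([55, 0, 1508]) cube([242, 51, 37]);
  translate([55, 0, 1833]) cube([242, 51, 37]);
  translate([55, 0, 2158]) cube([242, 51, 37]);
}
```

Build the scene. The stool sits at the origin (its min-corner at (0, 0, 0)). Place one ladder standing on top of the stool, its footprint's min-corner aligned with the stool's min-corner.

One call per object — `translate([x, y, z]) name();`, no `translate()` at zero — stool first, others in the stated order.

stool();
translate([0, 0, 384]) ladder();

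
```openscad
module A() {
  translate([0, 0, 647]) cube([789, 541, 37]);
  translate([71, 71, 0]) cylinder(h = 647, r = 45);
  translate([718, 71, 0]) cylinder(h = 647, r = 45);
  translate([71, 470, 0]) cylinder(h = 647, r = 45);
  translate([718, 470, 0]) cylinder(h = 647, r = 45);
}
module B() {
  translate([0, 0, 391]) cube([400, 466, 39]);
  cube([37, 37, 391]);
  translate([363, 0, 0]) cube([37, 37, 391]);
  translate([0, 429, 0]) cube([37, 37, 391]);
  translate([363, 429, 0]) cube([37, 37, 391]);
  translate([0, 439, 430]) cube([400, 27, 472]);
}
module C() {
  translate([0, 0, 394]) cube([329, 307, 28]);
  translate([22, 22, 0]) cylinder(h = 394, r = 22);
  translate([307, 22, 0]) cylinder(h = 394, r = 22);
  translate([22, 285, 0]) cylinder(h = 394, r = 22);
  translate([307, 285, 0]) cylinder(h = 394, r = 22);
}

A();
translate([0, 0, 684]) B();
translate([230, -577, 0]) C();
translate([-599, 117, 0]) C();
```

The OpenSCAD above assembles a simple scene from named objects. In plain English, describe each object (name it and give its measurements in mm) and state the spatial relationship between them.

A is a table: top 789 mm (x) × 541 mm (y), 37 mm thick, upper face at z = 684 mm, on four round legs of 90 mm diameter, each leg's bounding box inset 26 mm from the nearest pair of top edges, running from z = 0 to the bottom of the top.

B is a chair. The seat is a 400×466×39 mm slab with its top at z = 430 mm, on four 37×37 mm corner legs (flush with the seat edges, standing on z = 0). A flat backrest 27 mm thick, 472 mm tall, spans the full seat width and rises from the seat top along its +y edge, rear face flush with the rear of the seat.

C is a four-legged stool. The seat is 329×307 mm, 28 mm thick, top at z = 422 mm. It stands on four round legs, each 44 mm in diameter, from z = 0 to the seat underside, each leg's axis is inset half a diameter from the nearest pair of seat edges (so the leg's bounding box is flush with the corner).

The chair is on top of the table. Two stools sit around the table at the −y, −x sides.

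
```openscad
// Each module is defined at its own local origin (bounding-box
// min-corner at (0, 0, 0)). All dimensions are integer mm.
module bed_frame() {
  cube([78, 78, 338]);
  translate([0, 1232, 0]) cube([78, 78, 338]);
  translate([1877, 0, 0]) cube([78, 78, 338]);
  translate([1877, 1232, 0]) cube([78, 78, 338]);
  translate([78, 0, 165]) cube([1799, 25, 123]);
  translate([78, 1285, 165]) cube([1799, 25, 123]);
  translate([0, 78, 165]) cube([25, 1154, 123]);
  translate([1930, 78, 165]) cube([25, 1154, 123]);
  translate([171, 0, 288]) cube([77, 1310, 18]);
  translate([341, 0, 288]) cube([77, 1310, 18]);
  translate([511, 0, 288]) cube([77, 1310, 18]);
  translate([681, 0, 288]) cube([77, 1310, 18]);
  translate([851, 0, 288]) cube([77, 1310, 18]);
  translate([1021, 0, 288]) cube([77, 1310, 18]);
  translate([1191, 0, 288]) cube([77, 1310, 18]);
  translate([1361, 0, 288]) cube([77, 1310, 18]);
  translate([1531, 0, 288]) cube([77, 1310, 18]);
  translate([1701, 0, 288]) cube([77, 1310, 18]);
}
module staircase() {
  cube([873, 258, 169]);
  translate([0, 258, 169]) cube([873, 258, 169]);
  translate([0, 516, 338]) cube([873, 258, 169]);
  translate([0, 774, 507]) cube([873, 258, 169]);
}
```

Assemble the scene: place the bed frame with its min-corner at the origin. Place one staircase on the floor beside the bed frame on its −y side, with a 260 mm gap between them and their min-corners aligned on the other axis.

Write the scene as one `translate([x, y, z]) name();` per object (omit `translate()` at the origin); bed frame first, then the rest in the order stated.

bed_frame();
translate([0, -1292, 0]) staircase();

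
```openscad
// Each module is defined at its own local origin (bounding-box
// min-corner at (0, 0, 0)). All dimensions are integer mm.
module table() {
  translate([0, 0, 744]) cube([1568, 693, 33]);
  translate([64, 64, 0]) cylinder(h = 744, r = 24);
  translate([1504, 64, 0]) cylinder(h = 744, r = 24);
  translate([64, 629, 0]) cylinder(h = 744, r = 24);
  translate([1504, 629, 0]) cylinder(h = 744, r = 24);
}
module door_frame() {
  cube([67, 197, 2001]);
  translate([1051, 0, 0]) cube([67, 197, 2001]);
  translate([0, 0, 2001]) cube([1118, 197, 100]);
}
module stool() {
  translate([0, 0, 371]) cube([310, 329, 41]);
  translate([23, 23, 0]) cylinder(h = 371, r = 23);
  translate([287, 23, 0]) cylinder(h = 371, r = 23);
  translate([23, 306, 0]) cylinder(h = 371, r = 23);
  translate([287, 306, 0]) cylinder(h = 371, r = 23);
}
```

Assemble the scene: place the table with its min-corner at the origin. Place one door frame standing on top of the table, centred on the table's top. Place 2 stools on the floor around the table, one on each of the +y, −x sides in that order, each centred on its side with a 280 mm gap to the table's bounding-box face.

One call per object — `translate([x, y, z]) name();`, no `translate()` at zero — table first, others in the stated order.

table();
translate([225, 248, 777]) door_frame();
translate([629, 973, 0]) stool();
translate([-590, 182, 0]) stool();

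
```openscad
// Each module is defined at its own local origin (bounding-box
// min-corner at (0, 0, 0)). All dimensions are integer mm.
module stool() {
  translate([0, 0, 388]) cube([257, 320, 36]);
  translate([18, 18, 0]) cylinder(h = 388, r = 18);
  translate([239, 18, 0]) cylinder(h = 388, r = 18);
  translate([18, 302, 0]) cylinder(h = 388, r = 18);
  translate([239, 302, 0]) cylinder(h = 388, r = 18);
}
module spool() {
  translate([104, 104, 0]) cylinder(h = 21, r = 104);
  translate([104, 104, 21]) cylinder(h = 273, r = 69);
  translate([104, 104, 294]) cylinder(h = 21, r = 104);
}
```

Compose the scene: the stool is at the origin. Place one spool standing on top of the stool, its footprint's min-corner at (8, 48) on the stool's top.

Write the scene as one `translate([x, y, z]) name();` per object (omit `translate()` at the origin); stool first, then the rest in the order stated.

stool();
translate([8, 48, 424]) spool();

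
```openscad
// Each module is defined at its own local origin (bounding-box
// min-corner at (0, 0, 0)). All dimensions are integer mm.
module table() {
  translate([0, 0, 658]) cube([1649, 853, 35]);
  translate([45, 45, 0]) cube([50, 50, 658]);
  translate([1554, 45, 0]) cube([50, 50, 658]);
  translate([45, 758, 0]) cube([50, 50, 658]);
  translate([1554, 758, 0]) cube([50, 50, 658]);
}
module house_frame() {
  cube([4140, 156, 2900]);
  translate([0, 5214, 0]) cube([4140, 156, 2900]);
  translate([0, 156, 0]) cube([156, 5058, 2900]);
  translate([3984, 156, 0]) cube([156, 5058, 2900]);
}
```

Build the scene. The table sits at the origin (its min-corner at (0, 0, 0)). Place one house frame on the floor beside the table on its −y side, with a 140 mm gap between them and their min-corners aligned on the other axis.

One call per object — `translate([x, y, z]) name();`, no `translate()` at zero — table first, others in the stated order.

table();
translate([0, -5510, 0]) house_frame();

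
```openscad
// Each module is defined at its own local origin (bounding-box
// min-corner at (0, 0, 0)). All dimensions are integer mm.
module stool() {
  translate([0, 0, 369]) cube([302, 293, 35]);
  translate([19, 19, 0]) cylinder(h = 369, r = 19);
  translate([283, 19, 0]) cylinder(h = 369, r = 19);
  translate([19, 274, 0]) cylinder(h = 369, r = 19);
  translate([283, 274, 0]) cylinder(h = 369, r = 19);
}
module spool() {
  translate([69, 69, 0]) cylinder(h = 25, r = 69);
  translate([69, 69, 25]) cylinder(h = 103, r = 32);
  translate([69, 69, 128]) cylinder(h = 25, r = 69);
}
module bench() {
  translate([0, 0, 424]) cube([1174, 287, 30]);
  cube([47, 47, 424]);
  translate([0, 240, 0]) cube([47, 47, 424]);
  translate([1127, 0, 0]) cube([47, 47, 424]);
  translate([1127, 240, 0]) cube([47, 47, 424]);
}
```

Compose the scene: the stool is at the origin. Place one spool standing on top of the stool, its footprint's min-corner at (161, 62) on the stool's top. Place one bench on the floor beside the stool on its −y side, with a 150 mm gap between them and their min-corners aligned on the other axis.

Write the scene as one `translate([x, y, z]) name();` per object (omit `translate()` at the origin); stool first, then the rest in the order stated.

stool();
translate([161, 62, 404]) spool();
translate([0, -437, 0]) bench();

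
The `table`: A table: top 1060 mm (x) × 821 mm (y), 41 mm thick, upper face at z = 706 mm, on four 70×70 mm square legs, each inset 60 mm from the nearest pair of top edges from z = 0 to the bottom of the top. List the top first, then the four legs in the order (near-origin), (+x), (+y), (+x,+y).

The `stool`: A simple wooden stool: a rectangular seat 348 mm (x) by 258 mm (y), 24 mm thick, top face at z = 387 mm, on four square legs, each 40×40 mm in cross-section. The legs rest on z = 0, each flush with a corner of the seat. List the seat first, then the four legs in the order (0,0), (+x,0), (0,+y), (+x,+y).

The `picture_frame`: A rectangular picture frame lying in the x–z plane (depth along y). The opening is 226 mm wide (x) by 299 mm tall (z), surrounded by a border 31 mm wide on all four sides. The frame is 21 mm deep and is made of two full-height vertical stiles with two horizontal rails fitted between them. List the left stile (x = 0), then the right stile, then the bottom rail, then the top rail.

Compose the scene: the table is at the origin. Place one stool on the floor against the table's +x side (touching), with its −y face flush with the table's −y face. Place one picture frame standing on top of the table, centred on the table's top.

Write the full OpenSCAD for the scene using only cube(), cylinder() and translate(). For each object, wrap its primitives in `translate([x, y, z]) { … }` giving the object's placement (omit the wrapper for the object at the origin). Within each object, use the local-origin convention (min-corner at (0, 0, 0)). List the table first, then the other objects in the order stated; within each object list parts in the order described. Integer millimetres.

translate([0, 0, 665]) cube([1060, 821, 41]);
translate([60, 60, 0]) cube([70, 70, 665]);
translate([930, 60, 0]) cube([70, 70, 665]);
translate([60, 691, 0]) cube([70, 70, 665]);
translate([930, 691, 0]) cube([70, 70, 665]);
translate([1060, 0, 0]) {
  translate([0, 0, 363]) cube([348, 258, 24]);
  cube([40, 40, 363]);
  translate([308, 0, 0]) cube([40, 40, 363]);
  translate([0, 218, 0]) cube([40, 40, 363]);
  translate([308, 218, 0]) cube([40, 40, 363]);
}
translate([386, 400, 706]) {
  cube([31, 21, 361]);
  translate([257, 0, 0]) cube([31, 21, 361]);
  translate([31, 0, 0]) cube([226, 21, 31]);
  translate([31, 0, 330]) cube([226, 21, 31]);
}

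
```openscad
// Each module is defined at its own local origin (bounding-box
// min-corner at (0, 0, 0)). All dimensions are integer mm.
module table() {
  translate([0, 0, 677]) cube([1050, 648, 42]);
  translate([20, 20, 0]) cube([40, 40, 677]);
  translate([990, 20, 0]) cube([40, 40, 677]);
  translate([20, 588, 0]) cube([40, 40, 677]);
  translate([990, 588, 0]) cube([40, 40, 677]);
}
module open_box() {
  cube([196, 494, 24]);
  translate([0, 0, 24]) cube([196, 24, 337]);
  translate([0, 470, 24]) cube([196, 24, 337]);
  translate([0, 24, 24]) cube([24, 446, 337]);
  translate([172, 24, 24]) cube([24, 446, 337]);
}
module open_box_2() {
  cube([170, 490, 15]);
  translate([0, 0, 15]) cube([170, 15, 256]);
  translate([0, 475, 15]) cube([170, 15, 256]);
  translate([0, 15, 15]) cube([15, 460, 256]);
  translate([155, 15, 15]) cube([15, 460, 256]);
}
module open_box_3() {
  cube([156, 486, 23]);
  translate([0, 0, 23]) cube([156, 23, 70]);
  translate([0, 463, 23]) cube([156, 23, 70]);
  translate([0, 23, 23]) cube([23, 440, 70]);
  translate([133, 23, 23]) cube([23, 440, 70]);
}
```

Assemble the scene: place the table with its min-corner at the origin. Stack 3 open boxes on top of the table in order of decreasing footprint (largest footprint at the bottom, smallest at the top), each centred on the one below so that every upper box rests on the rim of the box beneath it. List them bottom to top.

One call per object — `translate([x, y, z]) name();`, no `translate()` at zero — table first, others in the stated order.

table();
translate([427, 77, 719]) open_box();
translate([440, 79, 1080]) open_box_2();
translate([447, 81, 1351]) open_box_3();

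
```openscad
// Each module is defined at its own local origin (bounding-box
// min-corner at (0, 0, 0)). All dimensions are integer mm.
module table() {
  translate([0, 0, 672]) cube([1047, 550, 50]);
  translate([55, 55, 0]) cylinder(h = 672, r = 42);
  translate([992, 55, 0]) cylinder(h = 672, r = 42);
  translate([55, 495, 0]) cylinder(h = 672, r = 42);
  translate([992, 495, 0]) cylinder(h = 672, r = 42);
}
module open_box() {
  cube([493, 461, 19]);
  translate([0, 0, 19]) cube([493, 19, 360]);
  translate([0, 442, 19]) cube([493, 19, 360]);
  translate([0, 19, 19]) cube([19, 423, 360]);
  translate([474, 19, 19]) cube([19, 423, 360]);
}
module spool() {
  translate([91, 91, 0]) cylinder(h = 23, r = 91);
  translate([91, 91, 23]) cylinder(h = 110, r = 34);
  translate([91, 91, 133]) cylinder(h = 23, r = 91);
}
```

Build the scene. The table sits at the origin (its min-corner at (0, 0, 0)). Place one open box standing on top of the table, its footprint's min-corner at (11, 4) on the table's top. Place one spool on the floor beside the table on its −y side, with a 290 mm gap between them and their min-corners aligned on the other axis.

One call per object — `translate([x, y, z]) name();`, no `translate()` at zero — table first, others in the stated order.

table();
translate([11, 4, 722]) open_box();
translate([0, -472, 0]) spool();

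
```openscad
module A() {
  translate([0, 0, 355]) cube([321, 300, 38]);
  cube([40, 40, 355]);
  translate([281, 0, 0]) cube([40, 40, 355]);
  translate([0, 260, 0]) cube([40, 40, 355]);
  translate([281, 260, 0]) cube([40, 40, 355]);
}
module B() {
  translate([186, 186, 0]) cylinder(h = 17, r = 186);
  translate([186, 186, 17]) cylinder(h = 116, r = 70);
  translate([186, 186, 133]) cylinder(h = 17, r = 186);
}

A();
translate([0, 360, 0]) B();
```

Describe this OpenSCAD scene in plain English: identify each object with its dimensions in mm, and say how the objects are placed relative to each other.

A is a simple wooden stool: a rectangular seat 321 mm (x) by 300 mm (y), 38 mm thick, top face at z = 393 mm, on four square legs, each 40×40 mm in cross-section. The legs rest on z = 0, each flush with a corner of the seat.

B is a spool: two coaxial disc flanges of radius 186 mm and thickness 17 mm, joined by a core cylinder of radius 70 mm and height 116 mm. The lower flange rests on z = 0 and the three cylinders share a vertical axis.

The spool is on the floor beside the stool on its +y side.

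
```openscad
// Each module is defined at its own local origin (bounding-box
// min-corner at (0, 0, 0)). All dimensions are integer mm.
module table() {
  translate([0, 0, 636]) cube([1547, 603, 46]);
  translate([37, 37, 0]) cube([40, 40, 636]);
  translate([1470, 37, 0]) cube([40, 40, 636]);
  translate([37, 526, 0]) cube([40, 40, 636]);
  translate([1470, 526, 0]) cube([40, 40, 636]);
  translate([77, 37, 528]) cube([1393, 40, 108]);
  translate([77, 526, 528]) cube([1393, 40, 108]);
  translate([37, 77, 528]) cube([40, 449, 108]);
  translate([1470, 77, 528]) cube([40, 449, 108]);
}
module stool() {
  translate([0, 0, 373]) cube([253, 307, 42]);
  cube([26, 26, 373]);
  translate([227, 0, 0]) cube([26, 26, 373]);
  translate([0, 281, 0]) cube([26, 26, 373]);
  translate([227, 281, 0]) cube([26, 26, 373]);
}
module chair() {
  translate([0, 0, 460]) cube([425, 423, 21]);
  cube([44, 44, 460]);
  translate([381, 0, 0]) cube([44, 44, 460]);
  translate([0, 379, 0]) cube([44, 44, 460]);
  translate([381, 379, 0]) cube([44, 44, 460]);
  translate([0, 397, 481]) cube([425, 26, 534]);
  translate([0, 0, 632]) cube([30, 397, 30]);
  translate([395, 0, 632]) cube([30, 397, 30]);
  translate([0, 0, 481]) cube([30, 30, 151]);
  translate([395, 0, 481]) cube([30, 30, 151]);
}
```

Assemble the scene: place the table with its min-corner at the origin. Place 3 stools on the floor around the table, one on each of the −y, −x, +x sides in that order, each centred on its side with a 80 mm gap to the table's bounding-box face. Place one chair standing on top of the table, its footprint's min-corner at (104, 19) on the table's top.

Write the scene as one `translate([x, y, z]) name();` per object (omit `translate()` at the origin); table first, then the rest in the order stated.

table();
translate([647, -387, 0]) stool();
translate([-333, 148, 0]) stool();
translate([1627, 148, 0]) stool();
translate([104, 19, 682]) chair();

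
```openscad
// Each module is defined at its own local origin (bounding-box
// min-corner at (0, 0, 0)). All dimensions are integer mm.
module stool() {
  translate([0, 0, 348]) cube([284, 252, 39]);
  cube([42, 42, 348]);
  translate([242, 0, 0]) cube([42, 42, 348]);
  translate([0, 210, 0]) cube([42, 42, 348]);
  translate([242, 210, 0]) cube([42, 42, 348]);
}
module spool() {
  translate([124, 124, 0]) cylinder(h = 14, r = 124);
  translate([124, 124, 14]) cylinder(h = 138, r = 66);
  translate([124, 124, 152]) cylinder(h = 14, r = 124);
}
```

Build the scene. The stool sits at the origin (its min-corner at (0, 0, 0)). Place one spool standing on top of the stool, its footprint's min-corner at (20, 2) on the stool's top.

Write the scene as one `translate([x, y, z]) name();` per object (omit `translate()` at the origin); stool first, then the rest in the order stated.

stool();
translate([20, 2, 387]) spool();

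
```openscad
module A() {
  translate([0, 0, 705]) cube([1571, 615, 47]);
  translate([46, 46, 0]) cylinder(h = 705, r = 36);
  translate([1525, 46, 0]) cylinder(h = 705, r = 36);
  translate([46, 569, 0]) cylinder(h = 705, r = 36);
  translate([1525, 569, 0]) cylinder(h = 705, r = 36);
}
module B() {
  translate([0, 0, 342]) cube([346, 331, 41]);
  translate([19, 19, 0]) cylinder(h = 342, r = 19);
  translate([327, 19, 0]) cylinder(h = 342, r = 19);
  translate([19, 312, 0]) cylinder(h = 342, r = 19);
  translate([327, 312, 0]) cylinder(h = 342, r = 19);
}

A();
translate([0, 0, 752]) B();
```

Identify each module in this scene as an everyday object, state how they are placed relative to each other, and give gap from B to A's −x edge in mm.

The stool's min-x is at 0; the table's min-x is 0; gap = 0 mm.

A is a table. B is a stool. The stool is on top of the table. The gap from the stool to the table's −x edge is 0 mm.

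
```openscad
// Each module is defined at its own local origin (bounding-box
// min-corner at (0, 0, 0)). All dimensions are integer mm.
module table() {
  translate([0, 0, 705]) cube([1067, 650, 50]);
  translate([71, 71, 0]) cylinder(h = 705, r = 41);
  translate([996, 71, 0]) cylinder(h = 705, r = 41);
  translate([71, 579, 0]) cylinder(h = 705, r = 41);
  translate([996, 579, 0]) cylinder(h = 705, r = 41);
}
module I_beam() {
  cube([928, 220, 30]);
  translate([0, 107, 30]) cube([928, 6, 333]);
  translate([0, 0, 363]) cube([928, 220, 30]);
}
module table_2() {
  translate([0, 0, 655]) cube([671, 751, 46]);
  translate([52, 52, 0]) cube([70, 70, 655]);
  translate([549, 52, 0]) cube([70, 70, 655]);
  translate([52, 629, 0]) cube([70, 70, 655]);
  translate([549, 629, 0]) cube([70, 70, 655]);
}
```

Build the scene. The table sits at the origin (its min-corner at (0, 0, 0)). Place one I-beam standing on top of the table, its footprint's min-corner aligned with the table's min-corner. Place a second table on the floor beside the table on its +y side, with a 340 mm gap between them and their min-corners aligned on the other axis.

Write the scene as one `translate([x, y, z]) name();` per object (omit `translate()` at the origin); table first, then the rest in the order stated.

table();
translate([0, 0, 755]) I_beam();
translate([0, 990, 0]) table_2();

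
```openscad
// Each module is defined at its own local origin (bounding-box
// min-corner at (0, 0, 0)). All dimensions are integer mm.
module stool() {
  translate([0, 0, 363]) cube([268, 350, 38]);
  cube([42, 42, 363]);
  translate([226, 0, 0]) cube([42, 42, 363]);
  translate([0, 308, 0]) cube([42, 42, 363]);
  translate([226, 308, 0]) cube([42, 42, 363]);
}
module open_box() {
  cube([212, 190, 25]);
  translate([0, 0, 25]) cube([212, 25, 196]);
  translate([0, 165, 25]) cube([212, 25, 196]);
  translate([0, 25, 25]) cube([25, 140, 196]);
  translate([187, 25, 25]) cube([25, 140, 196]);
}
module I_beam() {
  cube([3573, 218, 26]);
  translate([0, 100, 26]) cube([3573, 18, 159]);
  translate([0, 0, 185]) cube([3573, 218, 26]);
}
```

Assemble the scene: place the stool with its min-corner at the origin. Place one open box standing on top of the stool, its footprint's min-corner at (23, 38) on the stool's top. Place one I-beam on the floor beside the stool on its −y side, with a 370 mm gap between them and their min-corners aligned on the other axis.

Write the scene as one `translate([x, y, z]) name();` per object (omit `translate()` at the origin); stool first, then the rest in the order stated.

stool();
translate([23, 38, 401]) open_box();
translate([0, -588, 0]) I_beam();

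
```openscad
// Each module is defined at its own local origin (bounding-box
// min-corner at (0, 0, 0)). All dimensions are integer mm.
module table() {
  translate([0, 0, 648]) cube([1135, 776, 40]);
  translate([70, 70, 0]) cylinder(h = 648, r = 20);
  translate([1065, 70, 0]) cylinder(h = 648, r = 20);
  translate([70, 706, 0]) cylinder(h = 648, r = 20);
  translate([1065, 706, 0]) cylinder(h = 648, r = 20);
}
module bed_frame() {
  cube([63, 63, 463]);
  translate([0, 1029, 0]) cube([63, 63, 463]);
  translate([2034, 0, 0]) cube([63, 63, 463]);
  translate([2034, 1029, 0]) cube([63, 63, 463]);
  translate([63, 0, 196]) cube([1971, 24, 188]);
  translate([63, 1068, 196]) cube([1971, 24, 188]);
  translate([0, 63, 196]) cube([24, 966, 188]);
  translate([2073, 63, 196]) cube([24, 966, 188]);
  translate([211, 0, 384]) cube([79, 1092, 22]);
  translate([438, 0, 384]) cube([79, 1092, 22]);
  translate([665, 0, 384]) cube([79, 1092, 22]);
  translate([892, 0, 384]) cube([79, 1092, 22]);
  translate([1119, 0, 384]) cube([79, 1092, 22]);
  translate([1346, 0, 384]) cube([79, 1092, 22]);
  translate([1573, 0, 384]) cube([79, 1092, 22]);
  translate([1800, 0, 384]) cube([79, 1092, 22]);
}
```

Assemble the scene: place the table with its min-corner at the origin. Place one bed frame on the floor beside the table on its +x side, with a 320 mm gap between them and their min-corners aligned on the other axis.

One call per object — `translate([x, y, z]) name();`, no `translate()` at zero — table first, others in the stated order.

table();
translate([1455, 0, 0]) bed_frame();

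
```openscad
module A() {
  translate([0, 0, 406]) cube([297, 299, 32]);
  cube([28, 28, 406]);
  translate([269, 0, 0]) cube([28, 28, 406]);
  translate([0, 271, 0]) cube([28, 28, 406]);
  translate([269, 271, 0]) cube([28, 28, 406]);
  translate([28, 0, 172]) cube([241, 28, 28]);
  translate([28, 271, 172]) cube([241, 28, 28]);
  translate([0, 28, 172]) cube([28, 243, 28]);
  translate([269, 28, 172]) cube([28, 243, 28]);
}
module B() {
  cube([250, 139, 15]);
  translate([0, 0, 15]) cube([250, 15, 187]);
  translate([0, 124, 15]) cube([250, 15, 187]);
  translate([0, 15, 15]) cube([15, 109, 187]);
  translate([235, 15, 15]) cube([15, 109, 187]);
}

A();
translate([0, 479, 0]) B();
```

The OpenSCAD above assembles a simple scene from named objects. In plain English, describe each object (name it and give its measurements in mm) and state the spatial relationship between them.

A is a four-legged stool. The seat is 297×299 mm, 32 mm thick, top at z = 438 mm. It stands on four square legs, each 28×28 mm in cross-section, from z = 0 to the seat underside, each flush with a corner of the seat. Four stretchers, 28 mm wide and 28 mm tall, connect adjacent legs with their undersides at z = 172 mm, each running between the inner faces of the legs it joins and aligned with the legs' outer faces on the other axis.

B is an open storage box with external size 250×139×202 mm and wall thickness 15 mm (the base is also 15 mm thick). The base covers the whole footprint; the four walls stand on the base, with the y-facing walls full-width and the x-facing walls fitting between their inner faces.

The open box is on the floor beside the stool on its +y side.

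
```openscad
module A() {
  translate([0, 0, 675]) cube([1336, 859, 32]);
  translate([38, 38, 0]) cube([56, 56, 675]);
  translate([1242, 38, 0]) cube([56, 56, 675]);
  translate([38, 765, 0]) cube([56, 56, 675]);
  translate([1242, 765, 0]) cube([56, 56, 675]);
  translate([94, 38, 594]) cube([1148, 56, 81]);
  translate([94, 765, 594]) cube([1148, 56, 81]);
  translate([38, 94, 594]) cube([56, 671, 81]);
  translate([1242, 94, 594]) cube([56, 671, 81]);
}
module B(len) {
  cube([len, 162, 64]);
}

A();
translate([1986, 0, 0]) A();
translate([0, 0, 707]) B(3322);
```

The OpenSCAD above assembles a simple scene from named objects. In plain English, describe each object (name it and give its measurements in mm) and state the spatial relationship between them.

A is a table: top 1336 mm (x) × 859 mm (y), 32 mm thick, upper face at z = 707 mm, on four 56×56 mm square legs, each inset 38 mm from the nearest pair of top edges, running from z = 0 to the bottom of the top. Four apron rails, 56 mm thick and 81 mm tall, run between adjacent legs with their top edges flush with the underside of the top and their outer faces flush with the legs' outer faces.

B is a rectangular beam 3322 mm long (x), 162 mm deep (y), 64 mm thick (z).

The beam spans the tops of two tables placed 650 mm apart, resting at z = 707 mm.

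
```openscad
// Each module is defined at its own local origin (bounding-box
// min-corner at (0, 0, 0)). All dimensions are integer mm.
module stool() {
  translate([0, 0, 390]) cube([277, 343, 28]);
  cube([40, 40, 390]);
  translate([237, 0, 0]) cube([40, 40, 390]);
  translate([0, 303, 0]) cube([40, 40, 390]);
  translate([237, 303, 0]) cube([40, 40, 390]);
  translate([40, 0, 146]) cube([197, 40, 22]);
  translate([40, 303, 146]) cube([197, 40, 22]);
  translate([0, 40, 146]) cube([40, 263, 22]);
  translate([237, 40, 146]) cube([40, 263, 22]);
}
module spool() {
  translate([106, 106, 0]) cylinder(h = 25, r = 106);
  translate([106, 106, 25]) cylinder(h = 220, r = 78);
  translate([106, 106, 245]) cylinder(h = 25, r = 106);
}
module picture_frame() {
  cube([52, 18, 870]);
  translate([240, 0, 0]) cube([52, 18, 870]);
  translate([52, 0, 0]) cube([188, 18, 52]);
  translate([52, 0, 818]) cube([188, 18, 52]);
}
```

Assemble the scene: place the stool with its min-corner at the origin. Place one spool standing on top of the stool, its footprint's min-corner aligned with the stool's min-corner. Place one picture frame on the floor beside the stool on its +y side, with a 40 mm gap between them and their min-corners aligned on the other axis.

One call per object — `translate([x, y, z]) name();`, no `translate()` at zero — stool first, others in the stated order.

stool();
translate([0, 0, 418]) spool();
translate([0, 383, 0]) picture_frame();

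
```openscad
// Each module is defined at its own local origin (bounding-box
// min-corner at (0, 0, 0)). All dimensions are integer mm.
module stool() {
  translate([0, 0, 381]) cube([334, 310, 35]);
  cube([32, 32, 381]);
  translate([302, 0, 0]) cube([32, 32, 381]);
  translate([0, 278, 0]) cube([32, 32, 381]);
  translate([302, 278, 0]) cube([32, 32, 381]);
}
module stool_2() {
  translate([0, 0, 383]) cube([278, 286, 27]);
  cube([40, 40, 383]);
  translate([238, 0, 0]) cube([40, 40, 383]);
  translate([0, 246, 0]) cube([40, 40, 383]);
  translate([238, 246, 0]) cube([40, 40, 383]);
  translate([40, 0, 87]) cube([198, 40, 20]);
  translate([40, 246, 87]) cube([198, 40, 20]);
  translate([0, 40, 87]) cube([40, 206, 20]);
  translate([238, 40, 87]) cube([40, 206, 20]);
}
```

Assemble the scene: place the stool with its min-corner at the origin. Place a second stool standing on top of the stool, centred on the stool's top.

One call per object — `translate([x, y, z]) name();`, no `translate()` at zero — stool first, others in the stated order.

stool();
translate([28, 12, 416]) stool_2();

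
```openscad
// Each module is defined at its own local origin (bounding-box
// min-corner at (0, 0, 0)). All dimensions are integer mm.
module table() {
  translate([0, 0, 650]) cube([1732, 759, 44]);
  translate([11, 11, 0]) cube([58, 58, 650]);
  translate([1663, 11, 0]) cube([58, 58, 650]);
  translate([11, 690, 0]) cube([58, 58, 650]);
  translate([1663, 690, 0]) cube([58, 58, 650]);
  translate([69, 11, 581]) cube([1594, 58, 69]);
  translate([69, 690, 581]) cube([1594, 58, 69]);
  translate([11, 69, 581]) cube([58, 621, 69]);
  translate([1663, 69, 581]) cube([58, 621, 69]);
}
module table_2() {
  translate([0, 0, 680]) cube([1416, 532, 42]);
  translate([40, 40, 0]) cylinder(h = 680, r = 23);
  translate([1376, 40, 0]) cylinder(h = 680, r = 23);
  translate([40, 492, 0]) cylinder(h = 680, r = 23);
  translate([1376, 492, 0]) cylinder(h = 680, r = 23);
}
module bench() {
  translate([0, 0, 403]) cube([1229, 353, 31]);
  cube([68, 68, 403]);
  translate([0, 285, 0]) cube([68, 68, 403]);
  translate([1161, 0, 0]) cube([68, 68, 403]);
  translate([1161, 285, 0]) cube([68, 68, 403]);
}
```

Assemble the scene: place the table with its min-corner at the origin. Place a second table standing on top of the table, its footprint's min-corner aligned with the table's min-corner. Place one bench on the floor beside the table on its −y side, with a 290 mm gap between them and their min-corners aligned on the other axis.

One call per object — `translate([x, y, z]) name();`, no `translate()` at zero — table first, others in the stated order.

table();
translate([0, 0, 694]) table_2();
translate([0, -643, 0]) bench();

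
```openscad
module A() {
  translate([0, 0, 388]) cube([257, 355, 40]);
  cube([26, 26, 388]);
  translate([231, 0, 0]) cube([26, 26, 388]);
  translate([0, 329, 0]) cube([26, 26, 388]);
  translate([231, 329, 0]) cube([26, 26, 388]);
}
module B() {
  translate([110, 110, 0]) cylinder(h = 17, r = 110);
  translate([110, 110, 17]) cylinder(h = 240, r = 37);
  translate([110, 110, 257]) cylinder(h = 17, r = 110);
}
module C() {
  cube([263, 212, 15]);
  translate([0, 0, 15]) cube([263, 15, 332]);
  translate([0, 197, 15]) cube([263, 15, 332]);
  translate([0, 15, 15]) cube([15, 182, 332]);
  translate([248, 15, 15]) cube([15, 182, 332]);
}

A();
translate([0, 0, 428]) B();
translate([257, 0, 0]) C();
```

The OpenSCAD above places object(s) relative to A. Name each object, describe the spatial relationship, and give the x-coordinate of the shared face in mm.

The stool's +x face and the open box's −x face are both at x = 257 mm.

A is a stool. B is a spool. C is an open box. The spool is on top of the stool. The open box is against the stool's +x side, with their −y faces flush. The x-coordinate of the shared face is 257 mm.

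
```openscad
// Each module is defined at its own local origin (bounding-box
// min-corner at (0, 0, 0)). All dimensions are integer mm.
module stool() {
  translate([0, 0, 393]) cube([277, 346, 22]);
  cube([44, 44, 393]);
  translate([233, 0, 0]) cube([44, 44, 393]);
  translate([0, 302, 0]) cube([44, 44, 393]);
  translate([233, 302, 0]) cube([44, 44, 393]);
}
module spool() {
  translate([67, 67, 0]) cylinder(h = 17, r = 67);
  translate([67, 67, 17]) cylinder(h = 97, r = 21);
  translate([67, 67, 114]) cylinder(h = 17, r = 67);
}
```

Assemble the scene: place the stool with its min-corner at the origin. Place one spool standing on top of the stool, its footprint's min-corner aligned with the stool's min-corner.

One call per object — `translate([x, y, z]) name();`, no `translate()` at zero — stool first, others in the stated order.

stool();
translate([0, 0, 415]) spool();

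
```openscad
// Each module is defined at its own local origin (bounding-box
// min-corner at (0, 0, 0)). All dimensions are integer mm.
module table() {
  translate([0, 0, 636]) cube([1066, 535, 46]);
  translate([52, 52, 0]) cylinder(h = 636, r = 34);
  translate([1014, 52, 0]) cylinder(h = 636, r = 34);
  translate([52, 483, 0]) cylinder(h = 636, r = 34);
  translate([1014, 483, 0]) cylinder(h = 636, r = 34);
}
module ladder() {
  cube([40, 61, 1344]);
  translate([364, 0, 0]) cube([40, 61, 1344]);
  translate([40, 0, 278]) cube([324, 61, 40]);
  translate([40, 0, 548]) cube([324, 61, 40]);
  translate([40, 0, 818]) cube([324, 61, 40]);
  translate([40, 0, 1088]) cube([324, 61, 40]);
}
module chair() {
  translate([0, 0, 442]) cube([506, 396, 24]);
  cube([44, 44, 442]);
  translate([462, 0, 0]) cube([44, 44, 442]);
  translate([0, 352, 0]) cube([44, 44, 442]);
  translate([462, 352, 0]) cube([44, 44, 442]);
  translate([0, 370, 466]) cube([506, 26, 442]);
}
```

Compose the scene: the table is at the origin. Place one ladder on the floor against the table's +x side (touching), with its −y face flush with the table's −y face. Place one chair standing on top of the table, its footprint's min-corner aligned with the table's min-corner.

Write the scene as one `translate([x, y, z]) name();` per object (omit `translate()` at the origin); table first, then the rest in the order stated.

table();
translate([1066, 0, 0]) ladder();
translate([0, 0, 682]) chair();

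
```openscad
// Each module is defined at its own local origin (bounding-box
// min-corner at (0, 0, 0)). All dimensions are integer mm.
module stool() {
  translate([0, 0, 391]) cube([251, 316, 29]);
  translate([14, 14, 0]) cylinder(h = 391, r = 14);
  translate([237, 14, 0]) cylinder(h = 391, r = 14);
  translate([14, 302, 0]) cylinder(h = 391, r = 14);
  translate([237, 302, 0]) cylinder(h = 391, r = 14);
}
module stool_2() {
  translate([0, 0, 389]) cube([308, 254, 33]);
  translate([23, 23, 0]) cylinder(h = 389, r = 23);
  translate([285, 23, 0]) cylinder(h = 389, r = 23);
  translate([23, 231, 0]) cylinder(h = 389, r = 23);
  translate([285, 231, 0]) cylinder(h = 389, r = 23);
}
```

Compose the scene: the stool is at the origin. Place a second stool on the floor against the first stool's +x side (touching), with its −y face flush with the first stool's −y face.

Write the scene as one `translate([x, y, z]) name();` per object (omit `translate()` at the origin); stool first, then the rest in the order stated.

stool();
translate([251, 0, 0]) stool_2();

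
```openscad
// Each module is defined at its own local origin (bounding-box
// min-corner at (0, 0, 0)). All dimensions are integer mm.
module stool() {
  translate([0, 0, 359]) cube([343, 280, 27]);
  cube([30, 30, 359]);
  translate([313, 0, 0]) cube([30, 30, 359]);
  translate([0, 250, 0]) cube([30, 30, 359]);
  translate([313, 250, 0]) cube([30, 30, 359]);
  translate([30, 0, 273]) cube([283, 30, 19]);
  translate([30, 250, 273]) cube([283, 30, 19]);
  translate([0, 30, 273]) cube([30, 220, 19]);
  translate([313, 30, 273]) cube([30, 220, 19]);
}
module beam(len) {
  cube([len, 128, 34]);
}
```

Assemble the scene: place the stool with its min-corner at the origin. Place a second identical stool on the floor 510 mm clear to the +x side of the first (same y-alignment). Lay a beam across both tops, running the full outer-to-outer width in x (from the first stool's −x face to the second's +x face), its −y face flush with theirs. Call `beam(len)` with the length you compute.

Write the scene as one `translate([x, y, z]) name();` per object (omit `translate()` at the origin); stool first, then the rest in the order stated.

stool();
translate([853, 0, 0]) stool();
translate([0, 0, 386]) beam(1196);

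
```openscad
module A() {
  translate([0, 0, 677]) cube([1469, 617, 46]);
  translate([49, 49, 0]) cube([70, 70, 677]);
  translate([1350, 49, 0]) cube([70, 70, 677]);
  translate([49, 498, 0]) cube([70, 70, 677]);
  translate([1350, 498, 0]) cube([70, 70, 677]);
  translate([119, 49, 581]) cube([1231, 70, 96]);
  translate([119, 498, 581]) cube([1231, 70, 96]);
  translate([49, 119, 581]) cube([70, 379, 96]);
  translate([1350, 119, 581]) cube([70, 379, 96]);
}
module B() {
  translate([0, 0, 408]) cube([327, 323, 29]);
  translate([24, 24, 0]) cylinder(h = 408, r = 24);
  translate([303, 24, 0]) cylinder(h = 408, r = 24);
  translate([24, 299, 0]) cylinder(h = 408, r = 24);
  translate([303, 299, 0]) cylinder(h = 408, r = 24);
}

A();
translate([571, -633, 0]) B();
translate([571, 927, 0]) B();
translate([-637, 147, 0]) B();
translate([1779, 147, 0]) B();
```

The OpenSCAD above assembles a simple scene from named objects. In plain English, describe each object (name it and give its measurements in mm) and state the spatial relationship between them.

A is a table with a 1469×617 mm rectangular top, 46 mm thick, top surface at z = 723 mm, supported by four 70×70 mm square legs, each inset 49 mm from the nearest pair of top edges, running from the floor. Four apron rails, 70 mm thick and 96 mm tall, run between adjacent legs with their top edges flush with the underside of the top and their outer faces flush with the legs' outer faces.

B is a four-legged stool. The seat is 327×323 mm, 29 mm thick, top at z = 437 mm. It stands on four round legs, each 48 mm in diameter, from z = 0 to the seat underside, each leg's axis is inset half a diameter from the nearest pair of seat edges (so the leg's bounding box is flush with the corner).

Four stools sit around the table at the −y, +y, −x, +x sides.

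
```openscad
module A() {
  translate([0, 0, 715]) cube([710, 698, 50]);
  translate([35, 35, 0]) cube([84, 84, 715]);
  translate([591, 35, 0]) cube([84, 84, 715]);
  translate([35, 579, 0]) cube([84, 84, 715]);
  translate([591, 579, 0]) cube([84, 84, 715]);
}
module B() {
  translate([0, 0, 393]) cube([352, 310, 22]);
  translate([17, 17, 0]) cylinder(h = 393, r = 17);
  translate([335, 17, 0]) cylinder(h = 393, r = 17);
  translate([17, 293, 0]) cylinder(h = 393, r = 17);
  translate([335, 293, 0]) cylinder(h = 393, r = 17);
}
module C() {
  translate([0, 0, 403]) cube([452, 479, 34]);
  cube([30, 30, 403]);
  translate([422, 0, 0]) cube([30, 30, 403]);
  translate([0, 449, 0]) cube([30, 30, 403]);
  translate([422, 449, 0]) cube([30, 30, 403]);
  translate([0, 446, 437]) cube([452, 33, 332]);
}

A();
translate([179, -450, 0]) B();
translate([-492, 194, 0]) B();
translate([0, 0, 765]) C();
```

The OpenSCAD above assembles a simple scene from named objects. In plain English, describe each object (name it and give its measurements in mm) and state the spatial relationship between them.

A is a rectangular dining table. The top is 710×698×50 mm with its upper surface at z = 765 mm. It stands on four 84×84 mm square legs, each inset 35 mm from the nearest pair of top edges, running from the floor to the underside of the top.

B is a four-legged stool. The seat is 352×310 mm, 22 mm thick, top at z = 415 mm. It stands on four round legs, each 34 mm in diameter, from z = 0 to the seat underside, each leg's axis is inset half a diameter from the nearest pair of seat edges (so the leg's bounding box is flush with the corner).

C is a chair. The seat is a 452×479×34 mm slab with its top at z = 437 mm, on four 30×30 mm corner legs (flush with the seat edges, standing on z = 0). A flat backrest 33 mm thick, 332 mm tall, spans the full seat width and rises from the seat top along its +y edge, rear face flush with the rear of the seat.

Two stools sit around the table at the −y, −x sides. The chair is on top of the table.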